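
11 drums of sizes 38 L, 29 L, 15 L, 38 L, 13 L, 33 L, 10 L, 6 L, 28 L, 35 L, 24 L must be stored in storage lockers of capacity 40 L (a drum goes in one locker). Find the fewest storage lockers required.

Total = 38 + 38 + 35 + 33 + 29 + 28 + 24 + 15 + 13 + 10 + 6 = 269 L.
Lower bound: ⌈269/40⌉ = 7 storage lockers.
A packing using 8 storage lockers:
  locker 1: 38 = 38
  locker 2: 38 = 38
  locker 3: 35 = 35
  locker 4: 33 + 6 = 39
  locker 5: 29 + 10 = 39
  locker 6: 28 = 28
  locker 7: 24 + 15 = 39
  locker 8: 13 = 13
No arrangement into 7 storage lockers stays within capacity, so 8 is optimal.

8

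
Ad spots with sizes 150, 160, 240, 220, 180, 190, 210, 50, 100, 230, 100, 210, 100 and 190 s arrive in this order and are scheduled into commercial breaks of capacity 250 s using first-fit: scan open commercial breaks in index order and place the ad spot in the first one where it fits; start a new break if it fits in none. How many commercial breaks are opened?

  150 → break 1 (new)  [load 150/250]
  160 → break 2 (new)  [load 160/250]
  240 → break 3 (new)  [load 240/250]
  220 → break 4 (new)  [load 220/250]
  180 → break 5 (new)  [load 180/250]
  190 → break 6 (new)  [load 190/250]
  210 → break 7 (new)  [load 210/250]
  50 → break 1  [load 200/250]
  100 → break 8 (new)  [load 100/250]
  230 → break 9 (new)  [load 230/250]
  100 → break 8  [load 200/250]
  210 → break 10 (new)  [load 210/250]
  100 → break 11 (new)  [load 100/250]
  190 → break 12 (new)  [load 190/250]
12 commercial breaks opened.

12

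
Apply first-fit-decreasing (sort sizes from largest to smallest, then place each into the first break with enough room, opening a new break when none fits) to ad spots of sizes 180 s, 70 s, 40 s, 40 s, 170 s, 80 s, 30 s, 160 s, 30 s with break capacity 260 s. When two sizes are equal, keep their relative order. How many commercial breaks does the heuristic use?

Sorted descending: 180, 170, 160, 80, 70, 40, 40, 30, 30.
  180 → break 1 (new)  [load 180/260]
  170 → break 2 (new)  [load 170/260]
  160 → break 3 (new)  [load 160/260]
  80 → break 1  [load 260/260]
  70 → break 2  [load 240/260]
  40 → break 3  [load 200/260]
  40 → break 3  [load 240/260]
  30 → break 4 (new)  [load 30/260]
  30 → break 4  [load 60/260]
4 commercial breaks opened.

4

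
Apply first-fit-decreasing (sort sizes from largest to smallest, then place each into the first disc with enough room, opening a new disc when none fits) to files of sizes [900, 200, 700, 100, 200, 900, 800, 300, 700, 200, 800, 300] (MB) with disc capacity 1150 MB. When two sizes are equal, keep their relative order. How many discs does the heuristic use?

6

Sorted descending: 900, 900, 800, 800, 700, 700, 300, 300, 200, 200, 200, 100.
  900 → disc 1 (new)  [load 900/1150]
  900 → disc 2 (new)  [load 900/1150]
  800 → disc 3 (new)  [load 800/1150]
  800 → disc 4 (new)  [load 800/1150]
  700 → disc 5 (new)  [load 700/1150]
  700 → disc 6 (new)  [load 700/1150]
  300 → disc 3  [load 1100/1150]
  300 → disc 4  [load 1100/1150]
  200 → disc 1  [load 1100/1150]
  200 → disc 2  [load 1100/1150]
  200 → disc 5  [load 900/1150]
  100 → disc 5  [load 1000/1150]
6 discs opened.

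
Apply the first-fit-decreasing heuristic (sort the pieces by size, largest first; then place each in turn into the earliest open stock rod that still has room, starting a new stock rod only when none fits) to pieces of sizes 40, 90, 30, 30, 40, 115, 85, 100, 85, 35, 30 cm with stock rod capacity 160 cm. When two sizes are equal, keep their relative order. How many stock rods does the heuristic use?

5

Sorted descending: 115, 100, 90, 85, 85, 40, 40, 35, 30, 30, 30.
  115 → stock rod 1 (new)  [load 115/160]
  100 → stock rod 2 (new)  [load 100/160]
  90 → stock rod 3 (new)  [load 90/160]
  85 → stock rod 4 (new)  [load 85/160]
  85 → stock rod 5 (new)  [load 85/160]
  40 → stock rod 1  [load 155/160]
  40 → stock rod 2  [load 140/160]
  35 → stock rod 3  [load 125/160]
  30 → stock rod 3  [load 155/160]
  30 → stock rod 4  [load 115/160]
  30 → stock rod 4  [load 145/160]
5 stock rods opened.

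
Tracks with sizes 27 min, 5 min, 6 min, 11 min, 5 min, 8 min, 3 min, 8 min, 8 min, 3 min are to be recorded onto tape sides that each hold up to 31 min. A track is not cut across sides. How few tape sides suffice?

3

Total = 27 + 11 + 8 + 8 + 8 + 6 + 5 + 5 + 3 + 3 = 84 min.
Lower bound: ⌈84/31⌉ = 3 tape sides.
A packing using 3 tape sides:
  side 1: 27 + 3 = 30
  side 2: 11 + 8 + 8 + 3 = 30
  side 3: 8 + 6 + 5 + 5 = 24
This matches the lower bound, so 3 is optimal.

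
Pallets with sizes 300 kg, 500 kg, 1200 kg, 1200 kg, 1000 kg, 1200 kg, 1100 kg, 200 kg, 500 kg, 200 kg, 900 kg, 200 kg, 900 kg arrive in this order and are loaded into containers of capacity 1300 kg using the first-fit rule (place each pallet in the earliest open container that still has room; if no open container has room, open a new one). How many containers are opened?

9

  300 → container 1 (new)  [load 300/1300]
  500 → container 1  [load 800/1300]
  1200 → container 2 (new)  [load 1200/1300]
  1200 → container 3 (new)  [load 1200/1300]
  1000 → container 4 (new)  [load 1000/1300]
  1200 → container 5 (new)  [load 1200/1300]
  1100 → container 6 (new)  [load 1100/1300]
  200 → container 1  [load 1000/1300]
  500 → container 7 (new)  [load 500/1300]
  200 → container 1  [load 1200/1300]
  900 → container 8 (new)  [load 900/1300]
  200 → container 4  [load 1200/1300]
  900 → container 9 (new)  [load 900/1300]
9 containers opened.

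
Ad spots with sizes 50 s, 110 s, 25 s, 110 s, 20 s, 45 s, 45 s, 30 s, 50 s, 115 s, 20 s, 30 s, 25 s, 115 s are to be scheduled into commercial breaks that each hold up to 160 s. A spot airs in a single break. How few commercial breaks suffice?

Total = 115 + 115 + 110 + 110 + 50 + 50 + 45 + 45 + 30 + 30 + 25 + 25 + 20 + 20 = 790 s.
Lower bound: ⌈790/160⌉ = 5 commercial breaks.
A packing using 5 commercial breaks:
  break 1: 115 + 45 = 160
  break 2: 115 + 45 = 160
  break 3: 110 + 50 = 160
  break 4: 110 + 50 = 160
  break 5: 30 + 30 + 25 + 25 + 20 + 20 = 150
This matches the lower bound, so 5 is optimal.

5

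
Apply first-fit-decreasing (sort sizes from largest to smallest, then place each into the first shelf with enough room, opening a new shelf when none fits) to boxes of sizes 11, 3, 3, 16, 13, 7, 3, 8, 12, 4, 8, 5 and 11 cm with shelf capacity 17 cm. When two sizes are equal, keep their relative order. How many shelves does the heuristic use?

Sorted descending: 16, 13, 12, 11, 11, 8, 8, 7, 5, 4, 3, 3, 3.
  16 → shelf 1 (new)  [load 16/17]
  13 → shelf 2 (new)  [load 13/17]
  12 → shelf 3 (new)  [load 12/17]
  11 → shelf 4 (new)  [load 11/17]
  11 → shelf 5 (new)  [load 11/17]
  8 → shelf 6 (new)  [load 8/17]
  8 → shelf 6  [load 16/17]
  7 → shelf 7 (new)  [load 7/17]
  5 → shelf 3  [load 17/17]
  4 → shelf 2  [load 17/17]
  3 → shelf 4  [load 14/17]
  3 → shelf 4  [load 17/17]
  3 → shelf 5  [load 14/17]
7 shelves opened.

7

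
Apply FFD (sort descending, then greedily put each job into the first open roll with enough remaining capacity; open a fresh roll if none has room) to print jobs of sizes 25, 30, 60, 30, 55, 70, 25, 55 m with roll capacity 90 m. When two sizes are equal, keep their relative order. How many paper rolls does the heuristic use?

5

Sorted descending: 70, 60, 55, 55, 30, 30, 25, 25.
  70 → roll 1 (new)  [load 70/90]
  60 → roll 2 (new)  [load 60/90]
  55 → roll 3 (new)  [load 55/90]
  55 → roll 4 (new)  [load 55/90]
  30 → roll 2  [load 90/90]
  30 → roll 3  [load 85/90]
  25 → roll 4  [load 80/90]
  25 → roll 5 (new)  [load 25/90]
5 paper rolls opened.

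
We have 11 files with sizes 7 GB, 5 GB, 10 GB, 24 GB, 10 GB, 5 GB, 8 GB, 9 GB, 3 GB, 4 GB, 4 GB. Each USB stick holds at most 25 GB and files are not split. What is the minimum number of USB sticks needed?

4

Total = 24 + 10 + 10 + 9 + 8 + 7 + 5 + 5 + 4 + 4 + 3 = 89 GB.
Lower bound: ⌈89/25⌉ = 4 USB sticks.
A packing using 4 USB sticks:
  USB stick 1: 24 = 24
  USB stick 2: 10 + 10 + 5 = 25
  USB stick 3: 9 + 8 + 7 = 24
  USB stick 4: 5 + 4 + 4 + 3 = 16
This matches the lower bound, so 4 is optimal.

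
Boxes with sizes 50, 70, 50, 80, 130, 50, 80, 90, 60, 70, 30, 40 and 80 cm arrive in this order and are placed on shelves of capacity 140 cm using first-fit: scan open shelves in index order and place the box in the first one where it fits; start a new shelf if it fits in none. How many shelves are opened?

7

  50 → shelf 1 (new)  [load 50/140]
  70 → shelf 1  [load 120/140]
  50 → shelf 2 (new)  [load 50/140]
  80 → shelf 2  [load 130/140]
  130 → shelf 3 (new)  [load 130/140]
  50 → shelf 4 (new)  [load 50/140]
  80 → shelf 4  [load 130/140]
  90 → shelf 5 (new)  [load 90/140]
  60 → shelf 6 (new)  [load 60/140]
  70 → shelf 6  [load 130/140]
  30 → shelf 5  [load 120/140]
  40 → shelf 7 (new)  [load 40/140]
  80 → shelf 7  [load 120/140]
7 shelves opened.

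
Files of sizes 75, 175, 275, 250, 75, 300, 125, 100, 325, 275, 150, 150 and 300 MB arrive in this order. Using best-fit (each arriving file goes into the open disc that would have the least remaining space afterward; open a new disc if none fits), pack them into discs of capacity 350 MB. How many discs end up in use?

9

  75 → disc 1 (new)  [load 75/350]
  175 → disc 1  [load 250/350]
  275 → disc 2 (new)  [load 275/350]
  250 → disc 3 (new)  [load 250/350]
  75 → disc 2  [load 350/350]
  300 → disc 4 (new)  [load 300/350]
  125 → disc 5 (new)  [load 125/350]
  100 → disc 1  [load 350/350]
  325 → disc 6 (new)  [load 325/350]
  275 → disc 7 (new)  [load 275/350]
  150 → disc 5  [load 275/350]
  150 → disc 8 (new)  [load 150/350]
  300 → disc 9 (new)  [load 300/350]
9 discs opened.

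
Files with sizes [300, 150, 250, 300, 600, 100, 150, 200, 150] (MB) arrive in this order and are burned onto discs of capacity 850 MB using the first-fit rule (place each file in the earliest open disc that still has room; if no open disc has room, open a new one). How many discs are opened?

3

  300 → disc 1 (new)  [load 300/850]
  150 → disc 1  [load 450/850]
  250 → disc 1  [load 700/850]
  300 → disc 2 (new)  [load 300/850]
  600 → disc 3 (new)  [load 600/850]
  100 → disc 1  [load 800/850]
  150 → disc 2  [load 450/850]
  200 → disc 2  [load 650/850]
  150 → disc 2  [load 800/850]
3 discs opened.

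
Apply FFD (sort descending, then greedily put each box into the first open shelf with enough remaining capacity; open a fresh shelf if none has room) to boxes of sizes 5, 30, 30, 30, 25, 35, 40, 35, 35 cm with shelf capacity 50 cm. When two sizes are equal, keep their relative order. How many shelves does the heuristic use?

8

Sorted descending: 40, 35, 35, 35, 30, 30, 30, 25, 5.
  40 → shelf 1 (new)  [load 40/50]
  35 → shelf 2 (new)  [load 35/50]
  35 → shelf 3 (new)  [load 35/50]
  35 → shelf 4 (new)  [load 35/50]
  30 → shelf 5 (new)  [load 30/50]
  30 → shelf 6 (new)  [load 30/50]
  30 → shelf 7 (new)  [load 30/50]
  25 → shelf 8 (new)  [load 25/50]
  5 → shelf 1  [load 45/50]
8 shelves opened.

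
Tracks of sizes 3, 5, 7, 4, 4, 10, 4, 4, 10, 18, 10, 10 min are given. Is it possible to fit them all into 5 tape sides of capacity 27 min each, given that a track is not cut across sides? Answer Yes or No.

A valid assignment using 4 tape sides:
  side 1: 18 + 7 = 25
  side 2: 10 + 10 + 5 = 25
  side 3: 10 + 10 + 4 + 3 = 27
  side 4: 4 + 4 + 4 = 12
That uses only 4 ≤ 5, so 5 tape sides are enough.

Yes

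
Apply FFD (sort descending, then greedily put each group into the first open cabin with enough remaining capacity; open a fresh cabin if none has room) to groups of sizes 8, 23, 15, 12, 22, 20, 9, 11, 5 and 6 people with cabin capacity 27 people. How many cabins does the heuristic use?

6

Sorted descending: 23, 22, 20, 15, 12, 11, 9, 8, 6, 5.
  23 → cabin 1 (new)  [load 23/27]
  22 → cabin 2 (new)  [load 22/27]
  20 → cabin 3 (new)  [load 20/27]
  15 → cabin 4 (new)  [load 15/27]
  12 → cabin 4  [load 27/27]
  11 → cabin 5 (new)  [load 11/27]
  9 → cabin 5  [load 20/27]
  8 → cabin 6 (new)  [load 8/27]
  6 → cabin 3  [load 26/27]
  5 → cabin 2  [load 27/27]
6 cabins opened.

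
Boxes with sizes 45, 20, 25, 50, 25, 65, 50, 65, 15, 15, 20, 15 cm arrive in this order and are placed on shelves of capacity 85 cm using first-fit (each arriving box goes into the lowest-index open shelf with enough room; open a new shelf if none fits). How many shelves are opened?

6

  45 → shelf 1 (new)  [load 45/85]
  20 → shelf 1  [load 65/85]
  25 → shelf 2 (new)  [load 25/85]
  50 → shelf 2  [load 75/85]
  25 → shelf 3 (new)  [load 25/85]
  65 → shelf 4 (new)  [load 65/85]
  50 → shelf 3  [load 75/85]
  65 → shelf 5 (new)  [load 65/85]
  15 → shelf 1  [load 80/85]
  15 → shelf 4  [load 80/85]
  20 → shelf 5  [load 85/85]
  15 → shelf 6 (new)  [load 15/85]
6 shelves opened.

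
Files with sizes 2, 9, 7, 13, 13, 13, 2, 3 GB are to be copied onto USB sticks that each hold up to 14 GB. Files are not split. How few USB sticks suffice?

5

Total = 13 + 13 + 13 + 9 + 7 + 3 + 2 + 2 = 62 GB.
Lower bound: ⌈62/14⌉ = 5 USB sticks.
A packing using 5 USB sticks:
  USB stick 1: 13 = 13
  USB stick 2: 13 = 13
  USB stick 3: 13 = 13
  USB stick 4: 9 + 3 + 2 = 14
  USB stick 5: 7 + 2 = 9
This matches the lower bound, so 5 is optimal.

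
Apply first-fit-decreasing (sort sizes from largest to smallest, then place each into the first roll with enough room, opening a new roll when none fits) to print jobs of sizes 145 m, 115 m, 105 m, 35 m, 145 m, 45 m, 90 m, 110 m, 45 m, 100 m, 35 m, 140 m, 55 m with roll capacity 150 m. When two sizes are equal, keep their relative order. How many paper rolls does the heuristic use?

8

Sorted descending: 145, 145, 140, 115, 110, 105, 100, 90, 55, 45, 45, 35, 35.
  145 → roll 1 (new)  [load 145/150]
  145 → roll 2 (new)  [load 145/150]
  140 → roll 3 (new)  [load 140/150]
  115 → roll 4 (new)  [load 115/150]
  110 → roll 5 (new)  [load 110/150]
  105 → roll 6 (new)  [load 105/150]
  100 → roll 7 (new)  [load 100/150]
  90 → roll 8 (new)  [load 90/150]
  55 → roll 8  [load 145/150]
  45 → roll 6  [load 150/150]
  45 → roll 7  [load 145/150]
  35 → roll 4  [load 150/150]
  35 → roll 5  [load 145/150]
8 paper rolls opened.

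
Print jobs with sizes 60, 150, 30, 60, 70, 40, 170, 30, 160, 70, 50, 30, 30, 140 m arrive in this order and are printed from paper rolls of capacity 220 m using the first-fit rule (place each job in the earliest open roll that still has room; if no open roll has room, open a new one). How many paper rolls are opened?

6

  60 → roll 1 (new)  [load 60/220]
  150 → roll 1  [load 210/220]
  30 → roll 2 (new)  [load 30/220]
  60 → roll 2  [load 90/220]
  70 → roll 2  [load 160/220]
  40 → roll 2  [load 200/220]
  170 → roll 3 (new)  [load 170/220]
  30 → roll 3  [load 200/220]
  160 → roll 4 (new)  [load 160/220]
  70 → roll 5 (new)  [load 70/220]
  50 → roll 4  [load 210/220]
  30 → roll 5  [load 100/220]
  30 → roll 5  [load 130/220]
  140 → roll 6 (new)  [load 140/220]
6 paper rolls opened.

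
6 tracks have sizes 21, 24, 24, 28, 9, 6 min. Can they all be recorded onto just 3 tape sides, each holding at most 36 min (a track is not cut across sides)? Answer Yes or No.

No

Total = 112 min; ⌈112/36⌉ = 4.
At least 4 tape sides are required, but only 3 are allowed.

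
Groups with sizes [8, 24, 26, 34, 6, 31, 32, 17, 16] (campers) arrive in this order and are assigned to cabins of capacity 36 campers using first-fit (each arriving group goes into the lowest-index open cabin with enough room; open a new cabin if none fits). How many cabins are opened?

  8 → cabin 1 (new)  [load 8/36]
  24 → cabin 1  [load 32/36]
  26 → cabin 2 (new)  [load 26/36]
  34 → cabin 3 (new)  [load 34/36]
  6 → cabin 2  [load 32/36]
  31 → cabin 4 (new)  [load 31/36]
  32 → cabin 5 (new)  [load 32/36]
  17 → cabin 6 (new)  [load 17/36]
  16 → cabin 6  [load 33/36]
6 cabins opened.

6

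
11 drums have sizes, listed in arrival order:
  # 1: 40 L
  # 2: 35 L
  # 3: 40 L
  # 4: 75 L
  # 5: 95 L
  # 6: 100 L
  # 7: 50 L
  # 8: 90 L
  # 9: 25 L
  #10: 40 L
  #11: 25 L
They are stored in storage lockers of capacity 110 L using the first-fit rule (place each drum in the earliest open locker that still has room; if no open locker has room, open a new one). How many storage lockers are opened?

  40 → locker 1 (new)  [load 40/110]
  35 → locker 1  [load 75/110]
  40 → locker 2 (new)  [load 40/110]
  75 → locker 3 (new)  [load 75/110]
  95 → locker 4 (new)  [load 95/110]
  100 → locker 5 (new)  [load 100/110]
  50 → locker 2  [load 90/110]
  90 → locker 6 (new)  [load 90/110]
  25 → locker 1  [load 100/110]
  40 → locker 7 (new)  [load 40/110]
  25 → locker 3  [load 100/110]
7 storage lockers opened.

7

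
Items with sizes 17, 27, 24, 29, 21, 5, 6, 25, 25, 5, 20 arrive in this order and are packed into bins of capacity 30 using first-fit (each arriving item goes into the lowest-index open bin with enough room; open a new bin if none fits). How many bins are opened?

  17 → bin 1 (new)  [load 17/30]
  27 → bin 2 (new)  [load 27/30]
  24 → bin 3 (new)  [load 24/30]
  29 → bin 4 (new)  [load 29/30]
  21 → bin 5 (new)  [load 21/30]
  5 → bin 1  [load 22/30]
  6 → bin 1  [load 28/30]
  25 → bin 6 (new)  [load 25/30]
  25 → bin 7 (new)  [load 25/30]
  5 → bin 3  [load 29/30]
  20 → bin 8 (new)  [load 20/30]
8 bins opened.

8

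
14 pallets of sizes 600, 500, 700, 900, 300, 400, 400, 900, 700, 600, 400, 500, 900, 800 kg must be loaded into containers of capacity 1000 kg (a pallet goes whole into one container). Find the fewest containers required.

10

Total = 900 + 900 + 900 + 800 + 700 + 700 + 600 + 600 + 500 + 500 + 400 + 400 + 400 + 300 = 8600 kg.
Lower bound: ⌈8600/1000⌉ = 9 containers.
A packing using 10 containers:
  container 1: 900 = 900
  container 2: 900 = 900
  container 3: 900 = 900
  container 4: 800 = 800
  container 5: 700 + 300 = 1000
  container 6: 700 = 700
  container 7: 600 + 400 = 1000
  container 8: 600 + 400 = 1000
  container 9: 500 + 500 = 1000
  container 10: 400 = 400
No arrangement into 9 containers stays within capacity, so 10 is optimal.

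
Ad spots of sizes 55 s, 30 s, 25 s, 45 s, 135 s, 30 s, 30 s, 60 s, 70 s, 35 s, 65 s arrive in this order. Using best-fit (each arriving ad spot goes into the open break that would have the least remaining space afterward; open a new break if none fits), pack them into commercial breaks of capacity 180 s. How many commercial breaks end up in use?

  55 → break 1 (new)  [load 55/180]
  30 → break 1  [load 85/180]
  25 → break 1  [load 110/180]
  45 → break 1  [load 155/180]
  135 → break 2 (new)  [load 135/180]
  30 → break 2  [load 165/180]
  30 → break 3 (new)  [load 30/180]
  60 → break 3  [load 90/180]
  70 → break 3  [load 160/180]
  35 → break 4 (new)  [load 35/180]
  65 → break 4  [load 100/180]
4 commercial breaks opened.

4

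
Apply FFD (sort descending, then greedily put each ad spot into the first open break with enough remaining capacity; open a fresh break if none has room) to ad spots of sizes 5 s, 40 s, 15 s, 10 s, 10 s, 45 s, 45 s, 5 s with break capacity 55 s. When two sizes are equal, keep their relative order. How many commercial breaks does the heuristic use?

Sorted descending: 45, 45, 40, 15, 10, 10, 5, 5.
  45 → break 1 (new)  [load 45/55]
  45 → break 2 (new)  [load 45/55]
  40 → break 3 (new)  [load 40/55]
  15 → break 3  [load 55/55]
  10 → break 1  [load 55/55]
  10 → break 2  [load 55/55]
  5 → break 4 (new)  [load 5/55]
  5 → break 4  [load 10/55]
4 commercial breaks opened.

4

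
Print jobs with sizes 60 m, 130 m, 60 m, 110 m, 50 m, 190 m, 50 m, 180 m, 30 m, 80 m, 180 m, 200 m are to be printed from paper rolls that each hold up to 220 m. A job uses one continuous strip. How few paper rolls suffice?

7

Total = 200 + 190 + 180 + 180 + 130 + 110 + 80 + 60 + 60 + 50 + 50 + 30 = 1320 m.
Lower bound: ⌈1320/220⌉ = 6 paper rolls.
A packing using 7 paper rolls:
  roll 1: 200 = 200
  roll 2: 190 + 30 = 220
  roll 3: 180 = 180
  roll 4: 180 = 180
  roll 5: 130 + 80 = 210
  roll 6: 110 + 60 + 50 = 220
  roll 7: 60 + 50 = 110
No arrangement into 6 paper rolls stays within capacity, so 7 is optimal.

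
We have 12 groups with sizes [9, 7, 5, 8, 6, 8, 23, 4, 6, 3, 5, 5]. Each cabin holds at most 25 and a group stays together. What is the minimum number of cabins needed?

Total = 23 + 9 + 8 + 8 + 7 + 6 + 6 + 5 + 5 + 5 + 4 + 3 = 89.
Lower bound: ⌈89/25⌉ = 4 cabins.
A packing using 4 cabins:
  cabin 1: 23 = 23
  cabin 2: 9 + 8 + 8 = 25
  cabin 3: 7 + 6 + 6 + 5 = 24
  cabin 4: 5 + 5 + 4 + 3 = 17
This matches the lower bound, so 4 is optimal.

4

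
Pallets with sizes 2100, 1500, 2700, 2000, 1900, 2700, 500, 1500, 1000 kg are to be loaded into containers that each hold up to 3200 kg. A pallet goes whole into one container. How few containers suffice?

Total = 2700 + 2700 + 2100 + 2000 + 1900 + 1500 + 1500 + 1000 + 500 = 15900 kg.
Lower bound: ⌈15900/3200⌉ = 5 containers.
A packing using 6 containers:
  container 1: 2700 + 500 = 3200
  container 2: 2700 = 2700
  container 3: 2100 + 1000 = 3100
  container 4: 2000 = 2000
  container 5: 1900 = 1900
  container 6: 1500 + 1500 = 3000
No arrangement into 5 containers stays within capacity, so 6 is optimal.

6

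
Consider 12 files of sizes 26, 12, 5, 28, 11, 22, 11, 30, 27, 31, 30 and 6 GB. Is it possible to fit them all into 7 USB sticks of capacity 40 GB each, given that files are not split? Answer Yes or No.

A valid assignment using 7 USB sticks:
  USB stick 1: 31 + 6 = 37
  USB stick 2: 30 + 5 = 35
  USB stick 3: 30 = 30
  USB stick 4: 28 + 12 = 40
  USB stick 5: 27 + 11 = 38
  USB stick 6: 26 + 11 = 37
  USB stick 7: 22 = 22
Every load is within 40 GB, so 7 USB sticks suffice.

Yes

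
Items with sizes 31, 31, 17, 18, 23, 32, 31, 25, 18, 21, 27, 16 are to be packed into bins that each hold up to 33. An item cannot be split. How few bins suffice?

11

Total = 32 + 31 + 31 + 31 + 27 + 25 + 23 + 21 + 18 + 18 + 17 + 16 = 290.
Lower bound: ⌈290/33⌉ = 9 bins.
Also, 11 items each exceed 33/2, and no two of those can share a bin, so at least 11 bins are needed.
A packing using 11 bins:
  bin 1: 32 = 32
  bin 2: 31 = 31
  bin 3: 31 = 31
  bin 4: 31 = 31
  bin 5: 27 = 27
  bin 6: 25 = 25
  bin 7: 23 = 23
  bin 8: 21 = 21
  bin 9: 18 = 18
  bin 10: 18 = 18
  bin 11: 17 + 16 = 33
This matches the lower bound, so 11 is optimal.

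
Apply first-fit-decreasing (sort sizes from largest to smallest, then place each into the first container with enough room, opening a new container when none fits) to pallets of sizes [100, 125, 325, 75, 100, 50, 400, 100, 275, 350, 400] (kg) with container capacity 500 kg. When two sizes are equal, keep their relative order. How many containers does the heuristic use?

5

Sorted descending: 400, 400, 350, 325, 275, 125, 100, 100, 100, 75, 50.
  400 → container 1 (new)  [load 400/500]
  400 → container 2 (new)  [load 400/500]
  350 → container 3 (new)  [load 350/500]
  325 → container 4 (new)  [load 325/500]
  275 → container 5 (new)  [load 275/500]
  125 → container 3  [load 475/500]
  100 → container 1  [load 500/500]
  100 → container 2  [load 500/500]
  100 → container 4  [load 425/500]
  75 → container 4  [load 500/500]
  50 → container 5  [load 325/500]
5 containers opened.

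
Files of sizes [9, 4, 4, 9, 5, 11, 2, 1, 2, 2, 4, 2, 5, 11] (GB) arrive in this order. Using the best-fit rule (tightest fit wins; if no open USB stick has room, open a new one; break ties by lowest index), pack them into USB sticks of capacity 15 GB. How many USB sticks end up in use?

6

  9 → USB stick 1 (new)  [load 9/15]
  4 → USB stick 1  [load 13/15]
  4 → USB stick 2 (new)  [load 4/15]
  9 → USB stick 2  [load 13/15]
  5 → USB stick 3 (new)  [load 5/15]
  11 → USB stick 4 (new)  [load 11/15]
  2 → USB stick 1  [load 15/15]
  1 → USB stick 2  [load 14/15]
  2 → USB stick 4  [load 13/15]
  2 → USB stick 4  [load 15/15]
  4 → USB stick 3  [load 9/15]
  2 → USB stick 3  [load 11/15]
  5 → USB stick 5 (new)  [load 5/15]
  11 → USB stick 6 (new)  [load 11/15]
6 USB sticks opened.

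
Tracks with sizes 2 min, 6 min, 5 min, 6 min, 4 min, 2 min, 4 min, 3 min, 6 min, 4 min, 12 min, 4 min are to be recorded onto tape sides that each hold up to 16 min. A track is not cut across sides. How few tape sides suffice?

4

Total = 12 + 6 + 6 + 6 + 5 + 4 + 4 + 4 + 4 + 3 + 2 + 2 = 58 min.
Lower bound: ⌈58/16⌉ = 4 tape sides.
A packing using 4 tape sides:
  side 1: 12 + 4 = 16
  side 2: 6 + 6 + 4 = 16
  side 3: 6 + 5 + 4 = 15
  side 4: 4 + 3 + 2 + 2 = 11
This matches the lower bound, so 4 is optimal.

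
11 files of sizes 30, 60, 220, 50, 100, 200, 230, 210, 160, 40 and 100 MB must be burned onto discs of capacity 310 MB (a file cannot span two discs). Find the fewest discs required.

Total = 230 + 220 + 210 + 200 + 160 + 100 + 100 + 60 + 50 + 40 + 30 = 1400 MB.
Lower bound: ⌈1400/310⌉ = 5 discs.
A packing using 5 discs:
  disc 1: 230 + 60 = 290
  disc 2: 220 + 50 + 40 = 310
  disc 3: 210 + 100 = 310
  disc 4: 200 + 100 = 300
  disc 5: 160 + 30 = 190
This matches the lower bound, so 5 is optimal.

5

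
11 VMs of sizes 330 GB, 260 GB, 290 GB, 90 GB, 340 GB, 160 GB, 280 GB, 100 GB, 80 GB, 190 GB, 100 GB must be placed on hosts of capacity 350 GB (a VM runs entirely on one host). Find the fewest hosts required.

Total = 340 + 330 + 290 + 280 + 260 + 190 + 160 + 100 + 100 + 90 + 80 = 2220 GB.
Lower bound: ⌈2220/350⌉ = 7 hosts.
A packing using 7 hosts:
  host 1: 340 = 340
  host 2: 330 = 330
  host 3: 290 = 290
  host 4: 280 = 280
  host 5: 260 + 90 = 350
  host 6: 190 + 160 = 350
  host 7: 100 + 100 + 80 = 280
This matches the lower bound, so 7 is optimal.

7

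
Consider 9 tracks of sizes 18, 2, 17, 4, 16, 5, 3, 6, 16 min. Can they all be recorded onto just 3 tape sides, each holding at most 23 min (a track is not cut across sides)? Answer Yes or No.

Total = 87 min; ⌈87/23⌉ = 4.
At least 4 tape sides are required, but only 3 are allowed.

No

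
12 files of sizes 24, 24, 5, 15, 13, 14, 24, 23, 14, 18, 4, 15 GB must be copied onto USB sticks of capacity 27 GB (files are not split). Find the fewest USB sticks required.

9

Total = 24 + 24 + 24 + 23 + 18 + 15 + 15 + 14 + 14 + 13 + 5 + 4 = 193 GB.
Lower bound: ⌈193/27⌉ = 8 USB sticks.
Also, 9 files each exceed 27/2 GB, and no two of those can share a USB stick, so at least 9 USB sticks are needed.
A packing using 9 USB sticks:
  USB stick 1: 24 = 24
  USB stick 2: 24 = 24
  USB stick 3: 24 = 24
  USB stick 4: 23 + 4 = 27
  USB stick 5: 18 + 5 = 23
  USB stick 6: 15 = 15
  USB stick 7: 15 = 15
  USB stick 8: 14 + 13 = 27
  USB stick 9: 14 = 14
This matches the lower bound, so 9 is optimal.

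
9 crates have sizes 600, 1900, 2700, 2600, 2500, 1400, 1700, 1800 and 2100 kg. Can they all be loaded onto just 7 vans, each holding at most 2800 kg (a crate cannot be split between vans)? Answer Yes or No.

No

Total = 17300 kg; ⌈17300/2800⌉ = 7.
The bound of 7 does not rule out 7, but exhaustive search shows no assignment into 7 vans of capacity 2800 kg exists — the minimum is 8.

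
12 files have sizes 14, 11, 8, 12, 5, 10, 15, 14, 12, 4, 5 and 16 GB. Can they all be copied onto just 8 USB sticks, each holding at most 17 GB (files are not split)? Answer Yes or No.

Total = 126 GB; ⌈126/17⌉ = 8.
The bound of 8 does not rule out 8, but exhaustive search shows no assignment into 8 USB sticks of capacity 17 GB exists — the minimum is 9.

No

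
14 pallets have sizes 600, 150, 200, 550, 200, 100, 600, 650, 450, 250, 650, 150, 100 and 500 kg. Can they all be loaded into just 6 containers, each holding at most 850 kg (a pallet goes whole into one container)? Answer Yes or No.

Total = 5150 kg; ⌈5150/850⌉ = 7.
At least 7 containers are required, but only 6 are allowed.

No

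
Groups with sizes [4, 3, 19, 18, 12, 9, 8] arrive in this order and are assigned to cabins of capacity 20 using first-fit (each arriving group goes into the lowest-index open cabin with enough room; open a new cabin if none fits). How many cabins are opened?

4

  4 → cabin 1 (new)  [load 4/20]
  3 → cabin 1  [load 7/20]
  19 → cabin 2 (new)  [load 19/20]
  18 → cabin 3 (new)  [load 18/20]
  12 → cabin 1  [load 19/20]
  9 → cabin 4 (new)  [load 9/20]
  8 → cabin 4  [load 17/20]
4 cabins opened.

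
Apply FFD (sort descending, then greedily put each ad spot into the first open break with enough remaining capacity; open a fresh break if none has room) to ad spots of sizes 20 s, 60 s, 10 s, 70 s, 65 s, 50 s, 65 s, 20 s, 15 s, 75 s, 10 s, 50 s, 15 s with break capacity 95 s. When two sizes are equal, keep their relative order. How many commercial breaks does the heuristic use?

7

Sorted descending: 75, 70, 65, 65, 60, 50, 50, 20, 20, 15, 15, 10, 10.
  75 → break 1 (new)  [load 75/95]
  70 → break 2 (new)  [load 70/95]
  65 → break 3 (new)  [load 65/95]
  65 → break 4 (new)  [load 65/95]
  60 → break 5 (new)  [load 60/95]
  50 → break 6 (new)  [load 50/95]
  50 → break 7 (new)  [load 50/95]
  20 → break 1  [load 95/95]
  20 → break 2  [load 90/95]
  15 → break 3  [load 80/95]
  15 → break 3  [load 95/95]
  10 → break 4  [load 75/95]
  10 → break 4  [load 85/95]
7 commercial breaks opened.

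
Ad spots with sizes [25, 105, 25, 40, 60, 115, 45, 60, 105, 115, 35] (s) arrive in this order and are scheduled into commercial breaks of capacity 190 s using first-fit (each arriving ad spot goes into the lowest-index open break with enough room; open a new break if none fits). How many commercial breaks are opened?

5

  25 → break 1 (new)  [load 25/190]
  105 → break 1  [load 130/190]
  25 → break 1  [load 155/190]
  40 → break 2 (new)  [load 40/190]
  60 → break 2  [load 100/190]
  115 → break 3 (new)  [load 115/190]
  45 → break 2  [load 145/190]
  60 → break 3  [load 175/190]
  105 → break 4 (new)  [load 105/190]
  115 → break 5 (new)  [load 115/190]
  35 → break 1  [load 190/190]
5 commercial breaks opened.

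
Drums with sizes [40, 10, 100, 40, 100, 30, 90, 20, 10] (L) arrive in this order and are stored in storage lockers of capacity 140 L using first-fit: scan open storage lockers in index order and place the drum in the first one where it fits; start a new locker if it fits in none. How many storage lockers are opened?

  40 → locker 1 (new)  [load 40/140]
  10 → locker 1  [load 50/140]
  100 → locker 2 (new)  [load 100/140]
  40 → locker 1  [load 90/140]
  100 → locker 3 (new)  [load 100/140]
  30 → locker 1  [load 120/140]
  90 → locker 4 (new)  [load 90/140]
  20 → locker 1  [load 140/140]
  10 → locker 2  [load 110/140]
4 storage lockers opened.

4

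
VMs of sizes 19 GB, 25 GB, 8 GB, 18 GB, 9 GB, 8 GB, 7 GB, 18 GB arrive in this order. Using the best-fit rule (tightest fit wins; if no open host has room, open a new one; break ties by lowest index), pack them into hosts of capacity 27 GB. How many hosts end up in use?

5

  19 → host 1 (new)  [load 19/27]
  25 → host 2 (new)  [load 25/27]
  8 → host 1  [load 27/27]
  18 → host 3 (new)  [load 18/27]
  9 → host 3  [load 27/27]
  8 → host 4 (new)  [load 8/27]
  7 → host 4  [load 15/27]
  18 → host 5 (new)  [load 18/27]
5 hosts opened.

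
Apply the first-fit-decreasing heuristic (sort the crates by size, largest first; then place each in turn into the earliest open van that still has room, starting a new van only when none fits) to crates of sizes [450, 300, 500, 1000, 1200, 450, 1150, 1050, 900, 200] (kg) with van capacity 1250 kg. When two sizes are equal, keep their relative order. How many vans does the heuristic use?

Sorted descending: 1200, 1150, 1050, 1000, 900, 500, 450, 450, 300, 200.
  1200 → van 1 (new)  [load 1200/1250]
  1150 → van 2 (new)  [load 1150/1250]
  1050 → van 3 (new)  [load 1050/1250]
  1000 → van 4 (new)  [load 1000/1250]
  900 → van 5 (new)  [load 900/1250]
  500 → van 6 (new)  [load 500/1250]
  450 → van 6  [load 950/1250]
  450 → van 7 (new)  [load 450/1250]
  300 → van 5  [load 1200/1250]
  200 → van 3  [load 1250/1250]
7 vans opened.

7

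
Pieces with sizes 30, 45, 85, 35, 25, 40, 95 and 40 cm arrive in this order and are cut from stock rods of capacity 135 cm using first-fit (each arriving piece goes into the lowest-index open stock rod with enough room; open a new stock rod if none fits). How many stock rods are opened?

3

  30 → stock rod 1 (new)  [load 30/135]
  45 → stock rod 1  [load 75/135]
  85 → stock rod 2 (new)  [load 85/135]
  35 → stock rod 1  [load 110/135]
  25 → stock rod 1  [load 135/135]
  40 → stock rod 2  [load 125/135]
  95 → stock rod 3 (new)  [load 95/135]
  40 → stock rod 3  [load 135/135]
3 stock rods opened.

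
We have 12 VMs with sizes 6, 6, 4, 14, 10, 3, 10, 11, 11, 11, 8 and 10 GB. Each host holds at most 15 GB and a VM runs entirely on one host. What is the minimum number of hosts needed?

9

Total = 14 + 11 + 11 + 11 + 10 + 10 + 10 + 8 + 6 + 6 + 4 + 3 = 104 GB.
Lower bound: ⌈104/15⌉ = 7 hosts.
Also, 8 VMs each exceed 15/2 GB, and no two of those can share a host, so at least 8 hosts are needed.
A packing using 9 hosts:
  host 1: 14 = 14
  host 2: 11 + 4 = 15
  host 3: 11 + 3 = 14
  host 4: 11 = 11
  host 5: 10 = 10
  host 6: 10 = 10
  host 7: 10 = 10
  host 8: 8 + 6 = 14
  host 9: 6 = 6
No arrangement into 8 hosts stays within capacity, so 9 is optimal.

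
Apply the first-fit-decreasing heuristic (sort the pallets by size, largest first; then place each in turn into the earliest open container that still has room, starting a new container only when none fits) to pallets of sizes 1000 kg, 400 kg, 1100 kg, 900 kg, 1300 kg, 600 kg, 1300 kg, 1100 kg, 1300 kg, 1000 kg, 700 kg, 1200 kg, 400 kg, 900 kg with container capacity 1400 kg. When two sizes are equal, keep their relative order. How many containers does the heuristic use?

Sorted descending: 1300, 1300, 1300, 1200, 1100, 1100, 1000, 1000, 900, 900, 700, 600, 400, 400.
  1300 → container 1 (new)  [load 1300/1400]
  1300 → container 2 (new)  [load 1300/1400]
  1300 → container 3 (new)  [load 1300/1400]
  1200 → container 4 (new)  [load 1200/1400]
  1100 → container 5 (new)  [load 1100/1400]
  1100 → container 6 (new)  [load 1100/1400]
  1000 → container 7 (new)  [load 1000/1400]
  1000 → container 8 (new)  [load 1000/1400]
  900 → container 9 (new)  [load 900/1400]
  900 → container 10 (new)  [load 900/1400]
  700 → container 11 (new)  [load 700/1400]
  600 → container 11  [load 1300/1400]
  400 → container 7  [load 1400/1400]
  400 → container 8  [load 1400/1400]
11 containers opened.

11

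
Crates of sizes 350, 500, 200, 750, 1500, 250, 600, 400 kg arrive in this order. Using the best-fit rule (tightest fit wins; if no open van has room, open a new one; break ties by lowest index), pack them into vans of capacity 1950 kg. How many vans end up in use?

3

  350 → van 1 (new)  [load 350/1950]
  500 → van 1  [load 850/1950]
  200 → van 1  [load 1050/1950]
  750 → van 1  [load 1800/1950]
  1500 → van 2 (new)  [load 1500/1950]
  250 → van 2  [load 1750/1950]
  600 → van 3 (new)  [load 600/1950]
  400 → van 3  [load 1000/1950]
3 vans opened.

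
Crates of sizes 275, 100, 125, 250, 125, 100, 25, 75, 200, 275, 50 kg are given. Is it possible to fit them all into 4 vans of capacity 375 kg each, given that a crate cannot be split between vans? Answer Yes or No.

No

Total = 1600 kg; ⌈1600/375⌉ = 5.
At least 5 vans are required, but only 4 are allowed.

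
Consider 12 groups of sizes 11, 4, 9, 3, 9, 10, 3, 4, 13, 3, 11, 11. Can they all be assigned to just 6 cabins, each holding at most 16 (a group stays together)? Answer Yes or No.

No

Total = 91; ⌈91/16⌉ = 6.
7 groups each exceed half the capacity and cannot share a cabin, forcing at least 7 cabins.
At least 7 cabins are required, but only 6 are allowed.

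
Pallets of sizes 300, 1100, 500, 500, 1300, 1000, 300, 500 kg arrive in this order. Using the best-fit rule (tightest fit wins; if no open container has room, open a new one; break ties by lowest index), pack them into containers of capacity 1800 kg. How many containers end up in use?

4

  300 → container 1 (new)  [load 300/1800]
  1100 → container 1  [load 1400/1800]
  500 → container 2 (new)  [load 500/1800]
  500 → container 2  [load 1000/1800]
  1300 → container 3 (new)  [load 1300/1800]
  1000 → container 4 (new)  [load 1000/1800]
  300 → container 1  [load 1700/1800]
  500 → container 3  [load 1800/1800]
4 containers opened.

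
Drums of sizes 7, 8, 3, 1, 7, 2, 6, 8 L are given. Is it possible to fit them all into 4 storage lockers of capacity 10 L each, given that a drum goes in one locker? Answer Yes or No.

Total = 42 L; ⌈42/10⌉ = 5.
At least 5 storage lockers are required, but only 4 are allowed.

No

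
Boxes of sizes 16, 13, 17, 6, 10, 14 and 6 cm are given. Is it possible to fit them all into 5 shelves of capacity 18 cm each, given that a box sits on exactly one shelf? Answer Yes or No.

No

Total = 82 cm; ⌈82/18⌉ = 5.
The bound of 5 does not rule out 5, but exhaustive search shows no assignment into 5 shelves of capacity 18 cm exists — the minimum is 6.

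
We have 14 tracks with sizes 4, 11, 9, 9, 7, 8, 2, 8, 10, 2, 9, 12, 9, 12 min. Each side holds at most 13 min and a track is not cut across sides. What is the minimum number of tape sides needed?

11

Total = 12 + 12 + 11 + 10 + 9 + 9 + 9 + 9 + 8 + 8 + 7 + 4 + 2 + 2 = 112 min.
Lower bound: ⌈112/13⌉ = 9 tape sides.
Also, 11 tracks each exceed 13/2 min, and no two of those can share a side, so at least 11 tape sides are needed.
A packing using 11 tape sides:
  side 1: 12 = 12
  side 2: 12 = 12
  side 3: 11 + 2 = 13
  side 4: 10 + 2 = 12
  side 5: 9 + 4 = 13
  side 6: 9 = 9
  side 7: 9 = 9
  side 8: 9 = 9
  side 9: 8 = 8
  side 10: 8 = 8
  side 11: 7 = 7
This matches the lower bound, so 11 is optimal.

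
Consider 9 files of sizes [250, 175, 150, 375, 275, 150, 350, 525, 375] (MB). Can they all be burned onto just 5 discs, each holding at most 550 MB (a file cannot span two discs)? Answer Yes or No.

Yes

A valid assignment using 5 discs:
  disc 1: 525 = 525
  disc 2: 375 + 175 = 550
  disc 3: 375 + 150 = 525
  disc 4: 350 + 150 = 500
  disc 5: 275 + 250 = 525
Every load is within 550 MB, so 5 discs suffice.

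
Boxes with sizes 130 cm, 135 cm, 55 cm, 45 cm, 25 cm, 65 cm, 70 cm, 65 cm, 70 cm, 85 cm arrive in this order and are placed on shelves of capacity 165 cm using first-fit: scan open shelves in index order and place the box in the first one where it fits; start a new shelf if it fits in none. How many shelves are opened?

  130 → shelf 1 (new)  [load 130/165]
  135 → shelf 2 (new)  [load 135/165]
  55 → shelf 3 (new)  [load 55/165]
  45 → shelf 3  [load 100/165]
  25 → shelf 1  [load 155/165]
  65 → shelf 3  [load 165/165]
  70 → shelf 4 (new)  [load 70/165]
  65 → shelf 4  [load 135/165]
  70 → shelf 5 (new)  [load 70/165]
  85 → shelf 5  [load 155/165]
5 shelves opened.

5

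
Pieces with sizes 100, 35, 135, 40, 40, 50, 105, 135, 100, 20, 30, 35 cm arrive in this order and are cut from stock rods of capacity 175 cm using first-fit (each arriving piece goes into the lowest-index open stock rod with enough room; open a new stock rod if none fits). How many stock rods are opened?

5

  100 → stock rod 1 (new)  [load 100/175]
  35 → stock rod 1  [load 135/175]
  135 → stock rod 2 (new)  [load 135/175]
  40 → stock rod 1  [load 175/175]
  40 → stock rod 2  [load 175/175]
  50 → stock rod 3 (new)  [load 50/175]
  105 → stock rod 3  [load 155/175]
  135 → stock rod 4 (new)  [load 135/175]
  100 → stock rod 5 (new)  [load 100/175]
  20 → stock rod 3  [load 175/175]
  30 → stock rod 4  [load 165/175]
  35 → stock rod 5  [load 135/175]
5 stock rods opened.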